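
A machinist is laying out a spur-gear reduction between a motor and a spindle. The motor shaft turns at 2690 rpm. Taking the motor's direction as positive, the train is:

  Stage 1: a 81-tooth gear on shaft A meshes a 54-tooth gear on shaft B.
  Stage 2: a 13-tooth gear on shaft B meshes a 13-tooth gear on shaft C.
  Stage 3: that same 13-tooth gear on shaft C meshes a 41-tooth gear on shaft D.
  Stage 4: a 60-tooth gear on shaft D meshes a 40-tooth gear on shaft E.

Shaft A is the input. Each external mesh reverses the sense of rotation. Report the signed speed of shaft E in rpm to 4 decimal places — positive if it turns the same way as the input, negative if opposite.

Stage 1 [81T→54T]: ω = 2690.0000×81/54 = 4035.0000 rpm, dir flips to −; running = −4035.0000
Stage 2 [13T→13T]: ω = 4035.0000×13/13 = 4035.0000 rpm, dir flips to +; running = +4035.0000
Stage 3 [13T→41T]: ω = 4035.0000×13/41 = 1279.3902 rpm, dir flips to −; running = −1279.3902
Stage 4 [60T→40T]: ω = 1279.3902×60/40 = 1919.0854 rpm, dir flips to +; running = +1919.0854

+1919.0854 rpm (same as input, |ω| = 1919.0854 rpm)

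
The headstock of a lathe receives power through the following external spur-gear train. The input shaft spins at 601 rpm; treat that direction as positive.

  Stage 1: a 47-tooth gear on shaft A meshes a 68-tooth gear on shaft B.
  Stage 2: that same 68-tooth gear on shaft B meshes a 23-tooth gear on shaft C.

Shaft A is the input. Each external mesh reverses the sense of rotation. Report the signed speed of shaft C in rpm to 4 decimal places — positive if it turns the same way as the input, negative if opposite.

Stage 1 [47T→68T]: ω = 601.0000×47/68 = 415.3971 rpm, dir flips to −; running = −415.3971
Stage 2 [68T→23T]: ω = 415.3971×68/23 = 1228.1304 rpm, dir flips to +; running = +1228.1304

+1228.1304 rpm (same as input, |ω| = 1228.1304 rpm)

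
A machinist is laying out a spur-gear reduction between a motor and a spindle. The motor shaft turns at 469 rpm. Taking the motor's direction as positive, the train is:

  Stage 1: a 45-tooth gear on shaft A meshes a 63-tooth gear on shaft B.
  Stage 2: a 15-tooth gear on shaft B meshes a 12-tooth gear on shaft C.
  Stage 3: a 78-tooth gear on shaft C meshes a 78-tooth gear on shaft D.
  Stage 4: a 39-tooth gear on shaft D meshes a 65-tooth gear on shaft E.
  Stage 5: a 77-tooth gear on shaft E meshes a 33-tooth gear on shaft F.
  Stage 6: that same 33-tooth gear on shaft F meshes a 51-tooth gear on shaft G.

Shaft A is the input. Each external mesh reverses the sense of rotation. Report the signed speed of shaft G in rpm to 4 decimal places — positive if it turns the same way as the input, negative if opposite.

Stage 1 [45T→63T]: ω = 469.0000×45/63 = 335.0000 rpm, dir flips to −; running = −335.0000
Stage 2 [15T→12T]: ω = 335.0000×15/12 = 418.7500 rpm, dir flips to +; running = +418.7500
Stage 3 [78T→78T]: ω = 418.7500×78/78 = 418.7500 rpm, dir flips to −; running = −418.7500
Stage 4 [39T→65T]: ω = 418.7500×39/65 = 251.2500 rpm, dir flips to +; running = +251.2500
Stage 5 [77T→33T]: ω = 251.2500×77/33 = 586.2500 rpm, dir flips to −; running = −586.2500
Stage 6 [33T→51T]: ω = 586.2500×33/51 = 379.3382 rpm, dir flips to +; running = +379.3382

+379.3382 rpm (same as input, |ω| = 379.3382 rpm)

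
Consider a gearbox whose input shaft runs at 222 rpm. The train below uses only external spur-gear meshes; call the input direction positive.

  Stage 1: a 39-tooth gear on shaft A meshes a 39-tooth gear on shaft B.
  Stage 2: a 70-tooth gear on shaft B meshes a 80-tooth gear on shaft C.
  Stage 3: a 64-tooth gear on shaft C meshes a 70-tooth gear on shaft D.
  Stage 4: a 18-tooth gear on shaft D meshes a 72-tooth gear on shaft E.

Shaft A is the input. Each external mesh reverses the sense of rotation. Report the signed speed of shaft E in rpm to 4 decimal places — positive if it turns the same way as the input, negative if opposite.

Stage 1 [39T→39T]: ω = 222.0000×39/39 = 222.0000 rpm, dir flips to −; running = −222.0000
Stage 2 [70T→80T]: ω = 222.0000×70/80 = 194.2500 rpm, dir flips to +; running = +194.2500
Stage 3 [64T→70T]: ω = 194.2500×64/70 = 177.6000 rpm, dir flips to −; running = −177.6000
Stage 4 [18T→72T]: ω = 177.6000×18/72 = 44.4000 rpm, dir flips to +; running = +44.4000

+44.4000 rpm (same as input, |ω| = 44.4000 rpm)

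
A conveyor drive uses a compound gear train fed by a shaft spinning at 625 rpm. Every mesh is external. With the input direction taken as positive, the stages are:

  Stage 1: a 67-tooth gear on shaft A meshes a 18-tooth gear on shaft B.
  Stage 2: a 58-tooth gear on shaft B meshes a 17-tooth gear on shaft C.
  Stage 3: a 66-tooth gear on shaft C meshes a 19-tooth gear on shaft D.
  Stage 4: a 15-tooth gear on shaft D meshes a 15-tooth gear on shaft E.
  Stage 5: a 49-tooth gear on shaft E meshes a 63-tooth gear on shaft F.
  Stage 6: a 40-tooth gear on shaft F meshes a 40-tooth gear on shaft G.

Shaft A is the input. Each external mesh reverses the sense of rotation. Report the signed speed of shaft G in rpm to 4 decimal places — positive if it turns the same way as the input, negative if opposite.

+21444.0718 rpm (same as input, |ω| = 21444.0718 rpm)

Stage 1 [67T→18T]: ω = 625.0000×67/18 = 2326.3889 rpm, dir flips to −; running = −2326.3889
Stage 2 [58T→17T]: ω = 2326.3889×58/17 = 7937.0915 rpm, dir flips to +; running = +7937.0915
Stage 3 [66T→19T]: ω = 7937.0915×66/19 = 27570.9494 rpm, dir flips to −; running = −27570.9494
Stage 4 [15T→15T]: ω = 27570.9494×15/15 = 27570.9494 rpm, dir flips to +; running = +27570.9494
Stage 5 [49T→63T]: ω = 27570.9494×49/63 = 21444.0718 rpm, dir flips to −; running = −21444.0718
Stage 6 [40T→40T]: ω = 21444.0718×40/40 = 21444.0718 rpm, dir flips to +; running = +21444.0718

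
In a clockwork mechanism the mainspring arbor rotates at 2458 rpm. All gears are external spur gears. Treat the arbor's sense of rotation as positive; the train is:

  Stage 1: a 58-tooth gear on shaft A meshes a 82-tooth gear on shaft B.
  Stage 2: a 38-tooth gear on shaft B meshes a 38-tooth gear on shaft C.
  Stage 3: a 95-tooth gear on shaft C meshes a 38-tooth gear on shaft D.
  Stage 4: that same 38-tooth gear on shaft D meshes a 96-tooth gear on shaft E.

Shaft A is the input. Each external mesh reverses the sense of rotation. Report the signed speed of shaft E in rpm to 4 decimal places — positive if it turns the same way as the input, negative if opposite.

+1720.4751 rpm (same as input, |ω| = 1720.4751 rpm)

Stage 1 [58T→82T]: ω = 2458.0000×58/82 = 1738.5854 rpm, dir flips to −; running = −1738.5854
Stage 2 [38T→38T]: ω = 1738.5854×38/38 = 1738.5854 rpm, dir flips to +; running = +1738.5854
Stage 3 [95T→38T]: ω = 1738.5854×95/38 = 4346.4634 rpm, dir flips to −; running = −4346.4634
Stage 4 [38T→96T]: ω = 4346.4634×38/96 = 1720.4751 rpm, dir flips to +; running = +1720.4751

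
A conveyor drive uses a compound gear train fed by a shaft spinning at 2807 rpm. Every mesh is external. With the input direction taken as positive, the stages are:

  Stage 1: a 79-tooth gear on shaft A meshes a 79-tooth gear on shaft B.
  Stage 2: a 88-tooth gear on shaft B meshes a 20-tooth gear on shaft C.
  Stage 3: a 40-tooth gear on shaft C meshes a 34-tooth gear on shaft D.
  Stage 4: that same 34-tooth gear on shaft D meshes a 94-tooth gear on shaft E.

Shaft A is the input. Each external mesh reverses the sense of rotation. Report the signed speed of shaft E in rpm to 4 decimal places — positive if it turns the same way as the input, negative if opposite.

+5255.6596 rpm (same as input, |ω| = 5255.6596 rpm)

Stage 1 [79T→79T]: ω = 2807.0000×79/79 = 2807.0000 rpm, dir flips to −; running = −2807.0000
Stage 2 [88T→20T]: ω = 2807.0000×88/20 = 12350.8000 rpm, dir flips to +; running = +12350.8000
Stage 3 [40T→34T]: ω = 12350.8000×40/34 = 14530.3529 rpm, dir flips to −; running = −14530.3529
Stage 4 [34T→94T]: ω = 14530.3529×34/94 = 5255.6596 rpm, dir flips to +; running = +5255.6596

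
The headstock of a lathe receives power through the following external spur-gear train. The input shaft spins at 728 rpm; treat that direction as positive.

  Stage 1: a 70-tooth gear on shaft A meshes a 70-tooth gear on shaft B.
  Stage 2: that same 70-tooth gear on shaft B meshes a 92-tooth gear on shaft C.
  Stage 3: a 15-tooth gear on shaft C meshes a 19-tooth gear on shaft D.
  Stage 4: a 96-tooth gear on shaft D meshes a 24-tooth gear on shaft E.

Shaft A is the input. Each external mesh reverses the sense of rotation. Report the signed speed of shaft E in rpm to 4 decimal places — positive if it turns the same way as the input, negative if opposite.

Stage 1 [70T→70T]: ω = 728.0000×70/70 = 728.0000 rpm, dir flips to −; running = −728.0000
Stage 2 [70T→92T]: ω = 728.0000×70/92 = 553.9130 rpm, dir flips to +; running = +553.9130
Stage 3 [15T→19T]: ω = 553.9130×15/19 = 437.2998 rpm, dir flips to −; running = −437.2998
Stage 4 [96T→24T]: ω = 437.2998×96/24 = 1749.1991 rpm, dir flips to +; running = +1749.1991

+1749.1991 rpm (same as input, |ω| = 1749.1991 rpm)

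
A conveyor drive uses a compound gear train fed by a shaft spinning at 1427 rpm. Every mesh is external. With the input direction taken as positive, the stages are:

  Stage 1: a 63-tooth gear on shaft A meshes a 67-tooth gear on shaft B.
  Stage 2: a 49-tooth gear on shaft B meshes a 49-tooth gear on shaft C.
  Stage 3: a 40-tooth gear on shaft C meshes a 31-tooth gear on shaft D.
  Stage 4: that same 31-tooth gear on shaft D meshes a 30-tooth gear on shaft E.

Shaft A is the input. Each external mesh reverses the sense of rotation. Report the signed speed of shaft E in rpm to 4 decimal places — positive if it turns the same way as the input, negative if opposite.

+1789.0746 rpm (same as input, |ω| = 1789.0746 rpm)

Stage 1 [63T→67T]: ω = 1427.0000×63/67 = 1341.8060 rpm, dir flips to −; running = −1341.8060
Stage 2 [49T→49T]: ω = 1341.8060×49/49 = 1341.8060 rpm, dir flips to +; running = +1341.8060
Stage 3 [40T→31T]: ω = 1341.8060×40/31 = 1731.3625 rpm, dir flips to −; running = −1731.3625
Stage 4 [31T→30T]: ω = 1731.3625×31/30 = 1789.0746 rpm, dir flips to +; running = +1789.0746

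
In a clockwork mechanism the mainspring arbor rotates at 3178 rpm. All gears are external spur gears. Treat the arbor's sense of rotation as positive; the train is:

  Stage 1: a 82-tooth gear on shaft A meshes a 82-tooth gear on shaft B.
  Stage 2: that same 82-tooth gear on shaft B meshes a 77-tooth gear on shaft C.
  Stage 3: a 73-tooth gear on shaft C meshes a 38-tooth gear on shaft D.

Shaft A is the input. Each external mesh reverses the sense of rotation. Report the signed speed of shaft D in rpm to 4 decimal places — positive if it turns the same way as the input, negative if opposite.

-6501.5407 rpm (opposite to input, |ω| = 6501.5407 rpm)

Stage 1 [82T→82T]: ω = 3178.0000×82/82 = 3178.0000 rpm, dir flips to −; running = −3178.0000
Stage 2 [82T→77T]: ω = 3178.0000×82/77 = 3384.3636 rpm, dir flips to +; running = +3384.3636
Stage 3 [73T→38T]: ω = 3384.3636×73/38 = 6501.5407 rpm, dir flips to −; running = −6501.5407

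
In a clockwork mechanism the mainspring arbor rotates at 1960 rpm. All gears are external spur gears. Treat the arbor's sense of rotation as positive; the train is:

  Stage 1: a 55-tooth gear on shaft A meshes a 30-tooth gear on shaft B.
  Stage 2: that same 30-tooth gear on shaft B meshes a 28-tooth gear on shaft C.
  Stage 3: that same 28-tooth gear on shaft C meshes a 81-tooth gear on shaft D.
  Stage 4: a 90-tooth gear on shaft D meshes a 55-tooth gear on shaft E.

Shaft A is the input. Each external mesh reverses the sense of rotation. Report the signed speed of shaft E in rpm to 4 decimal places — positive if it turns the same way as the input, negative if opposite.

Stage 1 [55T→30T]: ω = 1960.0000×55/30 = 3593.3333 rpm, dir flips to −; running = −3593.3333
Stage 2 [30T→28T]: ω = 3593.3333×30/28 = 3850.0000 rpm, dir flips to +; running = +3850.0000
Stage 3 [28T→81T]: ω = 3850.0000×28/81 = 1330.8642 rpm, dir flips to −; running = −1330.8642
Stage 4 [90T→55T]: ω = 1330.8642×90/55 = 2177.7778 rpm, dir flips to +; running = +2177.7778

+2177.7778 rpm (same as input, |ω| = 2177.7778 rpm)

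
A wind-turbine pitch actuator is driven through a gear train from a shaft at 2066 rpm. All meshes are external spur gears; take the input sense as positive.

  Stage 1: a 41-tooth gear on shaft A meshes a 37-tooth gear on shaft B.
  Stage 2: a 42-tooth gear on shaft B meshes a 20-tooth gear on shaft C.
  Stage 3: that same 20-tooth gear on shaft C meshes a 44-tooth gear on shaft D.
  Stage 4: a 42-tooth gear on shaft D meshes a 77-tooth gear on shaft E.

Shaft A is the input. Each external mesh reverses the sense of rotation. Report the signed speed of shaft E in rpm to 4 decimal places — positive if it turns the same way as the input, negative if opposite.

+1191.9763 rpm (same as input, |ω| = 1191.9763 rpm)

Stage 1 [41T→37T]: ω = 2066.0000×41/37 = 2289.3514 rpm, dir flips to −; running = −2289.3514
Stage 2 [42T→20T]: ω = 2289.3514×42/20 = 4807.6378 rpm, dir flips to +; running = +4807.6378
Stage 3 [20T→44T]: ω = 4807.6378×20/44 = 2185.2899 rpm, dir flips to −; running = −2185.2899
Stage 4 [42T→77T]: ω = 2185.2899×42/77 = 1191.9763 rpm, dir flips to +; running = +1191.9763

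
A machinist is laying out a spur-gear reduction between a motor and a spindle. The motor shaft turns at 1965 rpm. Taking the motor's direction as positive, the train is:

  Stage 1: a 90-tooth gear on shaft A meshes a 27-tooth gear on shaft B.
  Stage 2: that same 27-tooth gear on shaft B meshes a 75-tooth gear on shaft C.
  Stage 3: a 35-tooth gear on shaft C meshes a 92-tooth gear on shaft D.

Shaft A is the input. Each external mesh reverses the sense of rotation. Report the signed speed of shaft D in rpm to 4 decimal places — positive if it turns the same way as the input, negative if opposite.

-897.0652 rpm (opposite to input, |ω| = 897.0652 rpm)

Stage 1 [90T→27T]: ω = 1965.0000×90/27 = 6550.0000 rpm, dir flips to −; running = −6550.0000
Stage 2 [27T→75T]: ω = 6550.0000×27/75 = 2358.0000 rpm, dir flips to +; running = +2358.0000
Stage 3 [35T→92T]: ω = 2358.0000×35/92 = 897.0652 rpm, dir flips to −; running = −897.0652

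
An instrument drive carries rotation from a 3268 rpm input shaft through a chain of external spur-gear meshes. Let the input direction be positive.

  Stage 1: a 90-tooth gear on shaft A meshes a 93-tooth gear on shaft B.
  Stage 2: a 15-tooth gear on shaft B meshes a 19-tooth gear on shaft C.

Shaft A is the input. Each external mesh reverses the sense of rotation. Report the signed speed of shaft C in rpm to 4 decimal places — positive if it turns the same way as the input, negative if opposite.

Stage 1 [90T→93T]: ω = 3268.0000×90/93 = 3162.5806 rpm, dir flips to −; running = −3162.5806
Stage 2 [15T→19T]: ω = 3162.5806×15/19 = 2496.7742 rpm, dir flips to +; running = +2496.7742

+2496.7742 rpm (same as input, |ω| = 2496.7742 rpm)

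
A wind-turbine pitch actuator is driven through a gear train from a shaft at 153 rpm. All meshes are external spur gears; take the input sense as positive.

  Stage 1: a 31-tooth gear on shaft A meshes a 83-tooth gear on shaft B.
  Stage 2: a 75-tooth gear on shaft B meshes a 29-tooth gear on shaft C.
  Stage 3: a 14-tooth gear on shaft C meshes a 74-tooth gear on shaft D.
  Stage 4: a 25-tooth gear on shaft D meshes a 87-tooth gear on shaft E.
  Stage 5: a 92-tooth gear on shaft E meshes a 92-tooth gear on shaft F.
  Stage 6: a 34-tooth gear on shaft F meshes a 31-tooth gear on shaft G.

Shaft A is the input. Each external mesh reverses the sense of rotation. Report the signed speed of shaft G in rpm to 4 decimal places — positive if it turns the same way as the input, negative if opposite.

Stage 1 [31T→83T]: ω = 153.0000×31/83 = 57.1446 rpm, dir flips to −; running = −57.1446
Stage 2 [75T→29T]: ω = 57.1446×75/29 = 147.7877 rpm, dir flips to +; running = +147.7877
Stage 3 [14T→74T]: ω = 147.7877×14/74 = 27.9598 rpm, dir flips to −; running = −27.9598
Stage 4 [25T→87T]: ω = 27.9598×25/87 = 8.0344 rpm, dir flips to +; running = +8.0344
Stage 5 [92T→92T]: ω = 8.0344×92/92 = 8.0344 rpm, dir flips to −; running = −8.0344
Stage 6 [34T→31T]: ω = 8.0344×34/31 = 8.8120 rpm, dir flips to +; running = +8.8120

+8.8120 rpm (same as input, |ω| = 8.8120 rpm)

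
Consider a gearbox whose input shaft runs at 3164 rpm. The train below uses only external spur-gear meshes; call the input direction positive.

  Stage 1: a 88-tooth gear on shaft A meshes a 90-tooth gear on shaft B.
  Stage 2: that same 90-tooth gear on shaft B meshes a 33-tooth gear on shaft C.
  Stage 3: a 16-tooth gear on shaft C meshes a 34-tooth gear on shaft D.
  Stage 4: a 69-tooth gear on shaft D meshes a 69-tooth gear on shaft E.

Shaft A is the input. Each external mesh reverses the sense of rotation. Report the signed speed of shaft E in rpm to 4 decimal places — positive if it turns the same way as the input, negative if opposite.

+3970.5098 rpm (same as input, |ω| = 3970.5098 rpm)

Stage 1 [88T→90T]: ω = 3164.0000×88/90 = 3093.6889 rpm, dir flips to −; running = −3093.6889
Stage 2 [90T→33T]: ω = 3093.6889×90/33 = 8437.3333 rpm, dir flips to +; running = +8437.3333
Stage 3 [16T→34T]: ω = 8437.3333×16/34 = 3970.5098 rpm, dir flips to −; running = −3970.5098
Stage 4 [69T→69T]: ω = 3970.5098×69/69 = 3970.5098 rpm, dir flips to +; running = +3970.5098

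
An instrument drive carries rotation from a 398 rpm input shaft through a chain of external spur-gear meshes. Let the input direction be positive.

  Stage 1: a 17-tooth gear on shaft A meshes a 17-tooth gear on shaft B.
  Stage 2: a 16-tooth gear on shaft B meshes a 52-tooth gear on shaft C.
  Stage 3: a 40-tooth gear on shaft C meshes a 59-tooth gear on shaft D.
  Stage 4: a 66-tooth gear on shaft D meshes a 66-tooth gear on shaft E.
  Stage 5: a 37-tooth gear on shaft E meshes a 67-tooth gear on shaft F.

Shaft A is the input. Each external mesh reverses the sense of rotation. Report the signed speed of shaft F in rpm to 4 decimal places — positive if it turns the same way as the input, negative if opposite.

-45.8495 rpm (opposite to input, |ω| = 45.8495 rpm)

Stage 1 [17T→17T]: ω = 398.0000×17/17 = 398.0000 rpm, dir flips to −; running = −398.0000
Stage 2 [16T→52T]: ω = 398.0000×16/52 = 122.4615 rpm, dir flips to +; running = +122.4615
Stage 3 [40T→59T]: ω = 122.4615×40/59 = 83.0248 rpm, dir flips to −; running = −83.0248
Stage 4 [66T→66T]: ω = 83.0248×66/66 = 83.0248 rpm, dir flips to +; running = +83.0248
Stage 5 [37T→67T]: ω = 83.0248×37/67 = 45.8495 rpm, dir flips to −; running = −45.8495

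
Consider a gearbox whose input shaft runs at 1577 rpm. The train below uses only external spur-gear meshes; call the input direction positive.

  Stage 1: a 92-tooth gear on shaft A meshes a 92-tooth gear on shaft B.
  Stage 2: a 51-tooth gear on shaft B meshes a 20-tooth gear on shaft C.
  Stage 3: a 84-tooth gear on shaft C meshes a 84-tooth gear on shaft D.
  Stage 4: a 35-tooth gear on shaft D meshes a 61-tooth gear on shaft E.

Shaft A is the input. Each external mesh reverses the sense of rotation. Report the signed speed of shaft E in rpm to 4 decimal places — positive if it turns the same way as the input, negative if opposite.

+2307.3320 rpm (same as input, |ω| = 2307.3320 rpm)

Stage 1 [92T→92T]: ω = 1577.0000×92/92 = 1577.0000 rpm, dir flips to −; running = −1577.0000
Stage 2 [51T→20T]: ω = 1577.0000×51/20 = 4021.3500 rpm, dir flips to +; running = +4021.3500
Stage 3 [84T→84T]: ω = 4021.3500×84/84 = 4021.3500 rpm, dir flips to −; running = −4021.3500
Stage 4 [35T→61T]: ω = 4021.3500×35/61 = 2307.3320 rpm, dir flips to +; running = +2307.3320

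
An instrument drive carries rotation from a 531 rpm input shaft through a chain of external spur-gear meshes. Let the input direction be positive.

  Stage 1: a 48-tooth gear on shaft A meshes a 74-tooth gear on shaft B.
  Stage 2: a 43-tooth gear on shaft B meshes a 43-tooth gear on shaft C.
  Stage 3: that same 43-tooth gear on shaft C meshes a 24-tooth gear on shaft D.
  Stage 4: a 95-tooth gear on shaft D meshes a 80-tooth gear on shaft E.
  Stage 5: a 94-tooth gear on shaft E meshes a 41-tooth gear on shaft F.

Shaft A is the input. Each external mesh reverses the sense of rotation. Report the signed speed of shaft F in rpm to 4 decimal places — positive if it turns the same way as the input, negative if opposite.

Stage 1 [48T→74T]: ω = 531.0000×48/74 = 344.4324 rpm, dir flips to −; running = −344.4324
Stage 2 [43T→43T]: ω = 344.4324×43/43 = 344.4324 rpm, dir flips to +; running = +344.4324
Stage 3 [43T→24T]: ω = 344.4324×43/24 = 617.1081 rpm, dir flips to −; running = −617.1081
Stage 4 [95T→80T]: ω = 617.1081×95/80 = 732.8159 rpm, dir flips to +; running = +732.8159
Stage 5 [94T→41T]: ω = 732.8159×94/41 = 1680.1145 rpm, dir flips to −; running = −1680.1145

-1680.1145 rpm (opposite to input, |ω| = 1680.1145 rpm)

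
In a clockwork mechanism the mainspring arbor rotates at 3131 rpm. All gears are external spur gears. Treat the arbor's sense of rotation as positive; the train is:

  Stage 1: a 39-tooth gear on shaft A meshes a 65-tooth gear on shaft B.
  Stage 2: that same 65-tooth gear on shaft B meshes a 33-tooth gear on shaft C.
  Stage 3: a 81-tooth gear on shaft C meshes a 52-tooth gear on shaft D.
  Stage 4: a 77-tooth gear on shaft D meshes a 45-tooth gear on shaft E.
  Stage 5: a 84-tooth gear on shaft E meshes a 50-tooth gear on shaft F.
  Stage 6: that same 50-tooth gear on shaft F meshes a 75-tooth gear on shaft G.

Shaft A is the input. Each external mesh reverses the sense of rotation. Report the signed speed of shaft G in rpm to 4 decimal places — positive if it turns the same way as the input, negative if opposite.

+11046.1680 rpm (same as input, |ω| = 11046.1680 rpm)

Stage 1 [39T→65T]: ω = 3131.0000×39/65 = 1878.6000 rpm, dir flips to −; running = −1878.6000
Stage 2 [65T→33T]: ω = 1878.6000×65/33 = 3700.2727 rpm, dir flips to +; running = +3700.2727
Stage 3 [81T→52T]: ω = 3700.2727×81/52 = 5763.8864 rpm, dir flips to −; running = −5763.8864
Stage 4 [77T→45T]: ω = 5763.8864×77/45 = 9862.6500 rpm, dir flips to +; running = +9862.6500
Stage 5 [84T→50T]: ω = 9862.6500×84/50 = 16569.2520 rpm, dir flips to −; running = −16569.2520
Stage 6 [50T→75T]: ω = 16569.2520×50/75 = 11046.1680 rpm, dir flips to +; running = +11046.1680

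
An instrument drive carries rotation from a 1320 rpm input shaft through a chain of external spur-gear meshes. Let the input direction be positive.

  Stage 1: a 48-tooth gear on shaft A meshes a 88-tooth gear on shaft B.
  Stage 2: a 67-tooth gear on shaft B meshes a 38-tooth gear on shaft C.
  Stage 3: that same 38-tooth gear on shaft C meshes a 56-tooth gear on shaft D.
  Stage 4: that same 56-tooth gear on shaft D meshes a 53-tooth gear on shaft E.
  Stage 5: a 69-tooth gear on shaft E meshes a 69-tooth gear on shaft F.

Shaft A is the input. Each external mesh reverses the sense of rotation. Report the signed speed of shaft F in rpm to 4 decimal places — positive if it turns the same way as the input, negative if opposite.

Stage 1 [48T→88T]: ω = 1320.0000×48/88 = 720.0000 rpm, dir flips to −; running = −720.0000
Stage 2 [67T→38T]: ω = 720.0000×67/38 = 1269.4737 rpm, dir flips to +; running = +1269.4737
Stage 3 [38T→56T]: ω = 1269.4737×38/56 = 861.4286 rpm, dir flips to −; running = −861.4286
Stage 4 [56T→53T]: ω = 861.4286×56/53 = 910.1887 rpm, dir flips to +; running = +910.1887
Stage 5 [69T→69T]: ω = 910.1887×69/69 = 910.1887 rpm, dir flips to −; running = −910.1887

-910.1887 rpm (opposite to input, |ω| = 910.1887 rpm)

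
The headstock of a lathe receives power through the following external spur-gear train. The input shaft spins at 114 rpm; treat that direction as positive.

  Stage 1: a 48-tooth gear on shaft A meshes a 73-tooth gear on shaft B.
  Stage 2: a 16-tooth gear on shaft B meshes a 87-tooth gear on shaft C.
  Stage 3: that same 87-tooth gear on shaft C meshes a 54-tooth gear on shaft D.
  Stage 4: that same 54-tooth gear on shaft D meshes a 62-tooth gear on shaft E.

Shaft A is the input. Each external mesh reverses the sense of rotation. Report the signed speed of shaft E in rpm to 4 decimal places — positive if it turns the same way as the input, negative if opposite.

Stage 1 [48T→73T]: ω = 114.0000×48/73 = 74.9589 rpm, dir flips to −; running = −74.9589
Stage 2 [16T→87T]: ω = 74.9589×16/87 = 13.7855 rpm, dir flips to +; running = +13.7855
Stage 3 [87T→54T]: ω = 13.7855×87/54 = 22.2100 rpm, dir flips to −; running = −22.2100
Stage 4 [54T→62T]: ω = 22.2100×54/62 = 19.3442 rpm, dir flips to +; running = +19.3442

+19.3442 rpm (same as input, |ω| = 19.3442 rpm)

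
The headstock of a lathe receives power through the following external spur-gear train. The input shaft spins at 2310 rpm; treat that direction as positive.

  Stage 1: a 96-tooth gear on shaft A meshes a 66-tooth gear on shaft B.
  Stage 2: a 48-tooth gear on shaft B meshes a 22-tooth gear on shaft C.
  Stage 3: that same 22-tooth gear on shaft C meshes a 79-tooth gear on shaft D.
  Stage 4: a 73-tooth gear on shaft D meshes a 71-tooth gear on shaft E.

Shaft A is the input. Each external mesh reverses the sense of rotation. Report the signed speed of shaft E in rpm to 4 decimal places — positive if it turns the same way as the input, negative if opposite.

Stage 1 [96T→66T]: ω = 2310.0000×96/66 = 3360.0000 rpm, dir flips to −; running = −3360.0000
Stage 2 [48T→22T]: ω = 3360.0000×48/22 = 7330.9091 rpm, dir flips to +; running = +7330.9091
Stage 3 [22T→79T]: ω = 7330.9091×22/79 = 2041.5190 rpm, dir flips to −; running = −2041.5190
Stage 4 [73T→71T]: ω = 2041.5190×73/71 = 2099.0266 rpm, dir flips to +; running = +2099.0266

+2099.0266 rpm (same as input, |ω| = 2099.0266 rpm)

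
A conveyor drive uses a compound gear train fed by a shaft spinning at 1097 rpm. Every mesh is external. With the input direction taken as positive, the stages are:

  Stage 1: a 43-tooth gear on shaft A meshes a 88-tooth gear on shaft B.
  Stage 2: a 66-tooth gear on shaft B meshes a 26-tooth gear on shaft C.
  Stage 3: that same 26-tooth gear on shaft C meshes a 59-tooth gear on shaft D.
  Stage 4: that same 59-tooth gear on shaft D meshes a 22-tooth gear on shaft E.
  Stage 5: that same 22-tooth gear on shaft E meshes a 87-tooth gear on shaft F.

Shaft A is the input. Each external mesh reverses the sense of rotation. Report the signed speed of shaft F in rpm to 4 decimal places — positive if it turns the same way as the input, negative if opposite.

Stage 1 [43T→88T]: ω = 1097.0000×43/88 = 536.0341 rpm, dir flips to −; running = −536.0341
Stage 2 [66T→26T]: ω = 536.0341×66/26 = 1360.7019 rpm, dir flips to +; running = +1360.7019
Stage 3 [26T→59T]: ω = 1360.7019×26/59 = 599.6314 rpm, dir flips to −; running = −599.6314
Stage 4 [59T→22T]: ω = 599.6314×59/22 = 1608.1023 rpm, dir flips to +; running = +1608.1023
Stage 5 [22T→87T]: ω = 1608.1023×22/87 = 406.6466 rpm, dir flips to −; running = −406.6466

-406.6466 rpm (opposite to input, |ω| = 406.6466 rpm)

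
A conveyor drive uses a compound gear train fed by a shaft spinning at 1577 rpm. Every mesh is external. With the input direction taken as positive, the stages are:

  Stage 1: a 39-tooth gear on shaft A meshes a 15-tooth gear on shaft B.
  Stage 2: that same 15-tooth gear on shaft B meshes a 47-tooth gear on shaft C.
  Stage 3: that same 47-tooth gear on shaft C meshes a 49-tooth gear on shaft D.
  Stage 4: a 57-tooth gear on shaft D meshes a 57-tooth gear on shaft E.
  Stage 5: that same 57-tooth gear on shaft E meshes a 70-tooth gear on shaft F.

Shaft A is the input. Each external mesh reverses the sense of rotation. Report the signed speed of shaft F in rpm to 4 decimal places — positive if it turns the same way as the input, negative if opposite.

-1022.0615 rpm (opposite to input, |ω| = 1022.0615 rpm)

Stage 1 [39T→15T]: ω = 1577.0000×39/15 = 4100.2000 rpm, dir flips to −; running = −4100.2000
Stage 2 [15T→47T]: ω = 4100.2000×15/47 = 1308.5745 rpm, dir flips to +; running = +1308.5745
Stage 3 [47T→49T]: ω = 1308.5745×47/49 = 1255.1633 rpm, dir flips to −; running = −1255.1633
Stage 4 [57T→57T]: ω = 1255.1633×57/57 = 1255.1633 rpm, dir flips to +; running = +1255.1633
Stage 5 [57T→70T]: ω = 1255.1633×57/70 = 1022.0615 rpm, dir flips to −; running = −1022.0615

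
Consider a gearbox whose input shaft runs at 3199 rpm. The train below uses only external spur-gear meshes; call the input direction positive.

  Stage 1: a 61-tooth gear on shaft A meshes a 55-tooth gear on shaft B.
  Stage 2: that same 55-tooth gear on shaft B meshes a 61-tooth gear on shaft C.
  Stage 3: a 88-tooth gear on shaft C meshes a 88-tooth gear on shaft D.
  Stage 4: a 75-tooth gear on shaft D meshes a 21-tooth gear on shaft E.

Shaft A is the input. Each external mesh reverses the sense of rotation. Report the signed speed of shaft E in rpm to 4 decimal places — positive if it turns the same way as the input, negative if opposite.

+11425.0000 rpm (same as input, |ω| = 11425.0000 rpm)

Stage 1 [61T→55T]: ω = 3199.0000×61/55 = 3547.9818 rpm, dir flips to −; running = −3547.9818
Stage 2 [55T→61T]: ω = 3547.9818×55/61 = 3199.0000 rpm, dir flips to +; running = +3199.0000
Stage 3 [88T→88T]: ω = 3199.0000×88/88 = 3199.0000 rpm, dir flips to −; running = −3199.0000
Stage 4 [75T→21T]: ω = 3199.0000×75/21 = 11425.0000 rpm, dir flips to +; running = +11425.0000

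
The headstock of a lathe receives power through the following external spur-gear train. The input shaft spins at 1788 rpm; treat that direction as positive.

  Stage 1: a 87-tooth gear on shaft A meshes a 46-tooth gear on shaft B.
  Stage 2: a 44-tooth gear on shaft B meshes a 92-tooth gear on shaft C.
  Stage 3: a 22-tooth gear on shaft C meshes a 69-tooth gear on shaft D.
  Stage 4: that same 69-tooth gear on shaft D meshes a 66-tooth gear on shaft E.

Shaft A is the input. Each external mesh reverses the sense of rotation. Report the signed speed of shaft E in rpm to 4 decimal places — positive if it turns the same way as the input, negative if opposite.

+539.1040 rpm (same as input, |ω| = 539.1040 rpm)

Stage 1 [87T→46T]: ω = 1788.0000×87/46 = 3381.6522 rpm, dir flips to −; running = −3381.6522
Stage 2 [44T→92T]: ω = 3381.6522×44/92 = 1617.3119 rpm, dir flips to +; running = +1617.3119
Stage 3 [22T→69T]: ω = 1617.3119×22/69 = 515.6647 rpm, dir flips to −; running = −515.6647
Stage 4 [69T→66T]: ω = 515.6647×69/66 = 539.1040 rpm, dir flips to +; running = +539.1040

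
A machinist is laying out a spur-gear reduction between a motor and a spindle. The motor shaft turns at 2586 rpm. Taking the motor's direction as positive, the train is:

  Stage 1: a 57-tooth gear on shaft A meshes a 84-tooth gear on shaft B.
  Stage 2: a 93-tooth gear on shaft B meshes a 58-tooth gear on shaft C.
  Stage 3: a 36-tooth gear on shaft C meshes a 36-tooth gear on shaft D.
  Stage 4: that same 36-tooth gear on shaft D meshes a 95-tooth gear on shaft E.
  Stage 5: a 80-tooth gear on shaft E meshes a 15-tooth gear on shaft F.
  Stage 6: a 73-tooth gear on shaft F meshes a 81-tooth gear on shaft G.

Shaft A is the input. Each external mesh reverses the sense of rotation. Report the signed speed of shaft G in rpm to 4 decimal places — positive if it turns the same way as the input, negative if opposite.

Stage 1 [57T→84T]: ω = 2586.0000×57/84 = 1754.7857 rpm, dir flips to −; running = −1754.7857
Stage 2 [93T→58T]: ω = 1754.7857×93/58 = 2813.7081 rpm, dir flips to +; running = +2813.7081
Stage 3 [36T→36T]: ω = 2813.7081×36/36 = 2813.7081 rpm, dir flips to −; running = −2813.7081
Stage 4 [36T→95T]: ω = 2813.7081×36/95 = 1066.2473 rpm, dir flips to +; running = +1066.2473
Stage 5 [80T→15T]: ω = 1066.2473×80/15 = 5686.6522 rpm, dir flips to −; running = −5686.6522
Stage 6 [73T→81T]: ω = 5686.6522×73/81 = 5125.0076 rpm, dir flips to +; running = +5125.0076

+5125.0076 rpm (same as input, |ω| = 5125.0076 rpm)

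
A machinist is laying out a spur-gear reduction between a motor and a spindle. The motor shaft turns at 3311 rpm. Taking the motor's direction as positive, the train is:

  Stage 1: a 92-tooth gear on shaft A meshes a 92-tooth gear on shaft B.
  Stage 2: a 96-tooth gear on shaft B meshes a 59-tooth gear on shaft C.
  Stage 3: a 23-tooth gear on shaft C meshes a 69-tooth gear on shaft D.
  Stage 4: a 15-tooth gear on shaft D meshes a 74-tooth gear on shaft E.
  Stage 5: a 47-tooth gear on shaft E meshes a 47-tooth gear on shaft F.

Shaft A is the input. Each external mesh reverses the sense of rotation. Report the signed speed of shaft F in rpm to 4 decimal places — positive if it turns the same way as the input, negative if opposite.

-364.0128 rpm (opposite to input, |ω| = 364.0128 rpm)

Stage 1 [92T→92T]: ω = 3311.0000×92/92 = 3311.0000 rpm, dir flips to −; running = −3311.0000
Stage 2 [96T→59T]: ω = 3311.0000×96/59 = 5387.3898 rpm, dir flips to +; running = +5387.3898
Stage 3 [23T→69T]: ω = 5387.3898×23/69 = 1795.7966 rpm, dir flips to −; running = −1795.7966
Stage 4 [15T→74T]: ω = 1795.7966×15/74 = 364.0128 rpm, dir flips to +; running = +364.0128
Stage 5 [47T→47T]: ω = 364.0128×47/47 = 364.0128 rpm, dir flips to −; running = −364.0128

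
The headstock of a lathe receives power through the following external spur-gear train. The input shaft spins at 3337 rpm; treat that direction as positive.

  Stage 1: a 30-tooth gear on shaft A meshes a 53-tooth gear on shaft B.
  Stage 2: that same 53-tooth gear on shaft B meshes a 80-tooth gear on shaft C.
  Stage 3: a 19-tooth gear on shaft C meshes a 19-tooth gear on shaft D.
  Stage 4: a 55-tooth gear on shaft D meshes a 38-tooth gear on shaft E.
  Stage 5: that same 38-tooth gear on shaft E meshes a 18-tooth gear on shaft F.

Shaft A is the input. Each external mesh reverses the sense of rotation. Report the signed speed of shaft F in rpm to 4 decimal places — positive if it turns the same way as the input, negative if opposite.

-3823.6458 rpm (opposite to input, |ω| = 3823.6458 rpm)

Stage 1 [30T→53T]: ω = 3337.0000×30/53 = 1888.8679 rpm, dir flips to −; running = −1888.8679
Stage 2 [53T→80T]: ω = 1888.8679×53/80 = 1251.3750 rpm, dir flips to +; running = +1251.3750
Stage 3 [19T→19T]: ω = 1251.3750×19/19 = 1251.3750 rpm, dir flips to −; running = −1251.3750
Stage 4 [55T→38T]: ω = 1251.3750×55/38 = 1811.2007 rpm, dir flips to +; running = +1811.2007
Stage 5 [38T→18T]: ω = 1811.2007×38/18 = 3823.6458 rpm, dir flips to −; running = −3823.6458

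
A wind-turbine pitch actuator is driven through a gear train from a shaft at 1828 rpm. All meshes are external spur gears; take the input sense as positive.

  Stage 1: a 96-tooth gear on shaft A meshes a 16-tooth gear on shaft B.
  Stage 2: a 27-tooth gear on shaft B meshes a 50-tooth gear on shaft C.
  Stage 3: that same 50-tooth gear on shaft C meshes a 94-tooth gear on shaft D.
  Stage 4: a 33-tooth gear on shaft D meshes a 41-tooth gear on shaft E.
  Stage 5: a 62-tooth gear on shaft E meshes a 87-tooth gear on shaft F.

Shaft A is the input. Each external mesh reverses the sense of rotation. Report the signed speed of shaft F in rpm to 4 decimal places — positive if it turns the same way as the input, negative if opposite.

Stage 1 [96T→16T]: ω = 1828.0000×96/16 = 10968.0000 rpm, dir flips to −; running = −10968.0000
Stage 2 [27T→50T]: ω = 10968.0000×27/50 = 5922.7200 rpm, dir flips to +; running = +5922.7200
Stage 3 [50T→94T]: ω = 5922.7200×50/94 = 3150.3830 rpm, dir flips to −; running = −3150.3830
Stage 4 [33T→41T]: ω = 3150.3830×33/41 = 2535.6741 rpm, dir flips to +; running = +2535.6741
Stage 5 [62T→87T]: ω = 2535.6741×62/87 = 1807.0321 rpm, dir flips to −; running = −1807.0321

-1807.0321 rpm (opposite to input, |ω| = 1807.0321 rpm)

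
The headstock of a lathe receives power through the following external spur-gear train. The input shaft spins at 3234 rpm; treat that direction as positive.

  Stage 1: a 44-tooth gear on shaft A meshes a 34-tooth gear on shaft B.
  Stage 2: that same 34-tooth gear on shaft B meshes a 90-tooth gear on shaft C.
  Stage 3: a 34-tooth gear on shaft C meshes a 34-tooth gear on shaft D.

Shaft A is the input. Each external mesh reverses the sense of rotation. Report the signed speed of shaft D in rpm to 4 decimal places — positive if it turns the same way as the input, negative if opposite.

-1581.0667 rpm (opposite to input, |ω| = 1581.0667 rpm)

Stage 1 [44T→34T]: ω = 3234.0000×44/34 = 4185.1765 rpm, dir flips to −; running = −4185.1765
Stage 2 [34T→90T]: ω = 4185.1765×34/90 = 1581.0667 rpm, dir flips to +; running = +1581.0667
Stage 3 [34T→34T]: ω = 1581.0667×34/34 = 1581.0667 rpm, dir flips to −; running = −1581.0667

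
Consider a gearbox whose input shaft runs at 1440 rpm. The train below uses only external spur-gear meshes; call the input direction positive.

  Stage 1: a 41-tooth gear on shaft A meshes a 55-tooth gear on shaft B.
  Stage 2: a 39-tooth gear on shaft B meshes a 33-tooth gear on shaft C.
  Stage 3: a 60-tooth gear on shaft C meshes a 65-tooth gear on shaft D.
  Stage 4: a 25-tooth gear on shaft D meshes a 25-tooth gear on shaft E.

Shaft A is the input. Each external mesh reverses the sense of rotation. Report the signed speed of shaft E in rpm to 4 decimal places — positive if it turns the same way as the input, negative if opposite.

Stage 1 [41T→55T]: ω = 1440.0000×41/55 = 1073.4545 rpm, dir flips to −; running = −1073.4545
Stage 2 [39T→33T]: ω = 1073.4545×39/33 = 1268.6281 rpm, dir flips to +; running = +1268.6281
Stage 3 [60T→65T]: ω = 1268.6281×60/65 = 1171.0413 rpm, dir flips to −; running = −1171.0413
Stage 4 [25T→25T]: ω = 1171.0413×25/25 = 1171.0413 rpm, dir flips to +; running = +1171.0413

+1171.0413 rpm (same as input, |ω| = 1171.0413 rpm)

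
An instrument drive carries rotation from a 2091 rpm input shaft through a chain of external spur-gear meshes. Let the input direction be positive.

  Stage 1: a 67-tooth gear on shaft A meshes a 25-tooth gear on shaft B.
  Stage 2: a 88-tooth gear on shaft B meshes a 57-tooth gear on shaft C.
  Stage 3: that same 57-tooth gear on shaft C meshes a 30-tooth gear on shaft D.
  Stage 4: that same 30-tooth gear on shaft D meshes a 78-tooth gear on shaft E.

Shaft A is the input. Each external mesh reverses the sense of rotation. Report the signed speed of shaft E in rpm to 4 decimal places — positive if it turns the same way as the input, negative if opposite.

Stage 1 [67T→25T]: ω = 2091.0000×67/25 = 5603.8800 rpm, dir flips to −; running = −5603.8800
Stage 2 [88T→57T]: ω = 5603.8800×88/57 = 8651.6042 rpm, dir flips to +; running = +8651.6042
Stage 3 [57T→30T]: ω = 8651.6042×57/30 = 16438.0480 rpm, dir flips to −; running = −16438.0480
Stage 4 [30T→78T]: ω = 16438.0480×30/78 = 6322.3262 rpm, dir flips to +; running = +6322.3262

+6322.3262 rpm (same as input, |ω| = 6322.3262 rpm)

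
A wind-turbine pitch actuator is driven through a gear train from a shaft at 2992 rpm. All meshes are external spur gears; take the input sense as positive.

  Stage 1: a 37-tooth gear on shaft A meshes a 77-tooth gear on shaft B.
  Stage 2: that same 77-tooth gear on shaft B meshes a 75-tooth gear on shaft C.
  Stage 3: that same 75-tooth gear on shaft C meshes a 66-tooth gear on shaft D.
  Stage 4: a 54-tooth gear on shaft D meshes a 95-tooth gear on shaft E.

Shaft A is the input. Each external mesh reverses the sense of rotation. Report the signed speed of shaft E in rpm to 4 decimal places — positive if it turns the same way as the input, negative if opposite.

Stage 1 [37T→77T]: ω = 2992.0000×37/77 = 1437.7143 rpm, dir flips to −; running = −1437.7143
Stage 2 [77T→75T]: ω = 1437.7143×77/75 = 1476.0533 rpm, dir flips to +; running = +1476.0533
Stage 3 [75T→66T]: ω = 1476.0533×75/66 = 1677.3333 rpm, dir flips to −; running = −1677.3333
Stage 4 [54T→95T]: ω = 1677.3333×54/95 = 953.4316 rpm, dir flips to +; running = +953.4316

+953.4316 rpm (same as input, |ω| = 953.4316 rpm)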